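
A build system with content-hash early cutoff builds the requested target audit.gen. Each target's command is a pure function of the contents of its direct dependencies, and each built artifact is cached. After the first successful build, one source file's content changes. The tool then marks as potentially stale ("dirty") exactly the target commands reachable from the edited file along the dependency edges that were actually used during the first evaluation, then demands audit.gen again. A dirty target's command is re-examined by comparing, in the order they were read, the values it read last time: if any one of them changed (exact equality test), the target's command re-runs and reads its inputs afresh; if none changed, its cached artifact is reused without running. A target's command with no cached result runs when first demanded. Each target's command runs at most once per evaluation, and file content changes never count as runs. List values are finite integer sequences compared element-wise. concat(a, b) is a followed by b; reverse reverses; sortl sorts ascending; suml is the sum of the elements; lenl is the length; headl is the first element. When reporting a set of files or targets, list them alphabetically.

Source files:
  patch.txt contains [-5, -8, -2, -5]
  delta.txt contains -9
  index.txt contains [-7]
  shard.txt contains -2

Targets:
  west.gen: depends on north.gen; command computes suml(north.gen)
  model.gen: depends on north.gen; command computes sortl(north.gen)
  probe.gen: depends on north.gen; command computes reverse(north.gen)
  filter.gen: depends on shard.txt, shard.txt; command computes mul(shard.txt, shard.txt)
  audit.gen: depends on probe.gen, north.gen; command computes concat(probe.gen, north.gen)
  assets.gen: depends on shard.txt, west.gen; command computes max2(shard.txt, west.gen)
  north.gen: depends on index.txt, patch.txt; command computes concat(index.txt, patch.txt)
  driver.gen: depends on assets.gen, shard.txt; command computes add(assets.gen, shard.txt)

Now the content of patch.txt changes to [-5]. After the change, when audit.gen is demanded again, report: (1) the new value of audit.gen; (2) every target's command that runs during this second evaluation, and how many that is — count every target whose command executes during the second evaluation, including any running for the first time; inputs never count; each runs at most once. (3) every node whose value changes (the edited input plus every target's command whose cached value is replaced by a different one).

New value of audit.gen: [-5, -7, -7, -5].
Target commands that run: audit.gen, north.gen, probe.gen — 3 in total.
Values that change: audit.gen, north.gen, patch.txt, probe.gen.

First evaluation (everything demanded from the output):
  north.gen = concat([-7], [-5, -8, -2, -5]) = [-7, -5, -8, -2, -5]
  probe.gen = reverse([-7, -5, -8, -2, -5]) = [-5, -2, -8, -5, -7]
  audit.gen = concat([-5, -2, -8, -5, -7], [-7, -5, -8, -2, -5]) = [-5, -2, -8, -5, -7, -7, -5, -8, -2, -5]

Propagation after the edit:
  north.gen: runs — patch.txt [-5, -8, -2, -5]->[-5]; result [-7, -5].
  probe.gen: runs — north.gen [-7, -5, -8, -2, -5]->[-7, -5]; result [-5, -7].
  audit.gen: runs — probe.gen [-5, -2, -8, -5, -7]->[-5, -7]; north.gen [-7, -5, -8, -2, -5]->[-7, -5]; result [-5, -7, -7, -5].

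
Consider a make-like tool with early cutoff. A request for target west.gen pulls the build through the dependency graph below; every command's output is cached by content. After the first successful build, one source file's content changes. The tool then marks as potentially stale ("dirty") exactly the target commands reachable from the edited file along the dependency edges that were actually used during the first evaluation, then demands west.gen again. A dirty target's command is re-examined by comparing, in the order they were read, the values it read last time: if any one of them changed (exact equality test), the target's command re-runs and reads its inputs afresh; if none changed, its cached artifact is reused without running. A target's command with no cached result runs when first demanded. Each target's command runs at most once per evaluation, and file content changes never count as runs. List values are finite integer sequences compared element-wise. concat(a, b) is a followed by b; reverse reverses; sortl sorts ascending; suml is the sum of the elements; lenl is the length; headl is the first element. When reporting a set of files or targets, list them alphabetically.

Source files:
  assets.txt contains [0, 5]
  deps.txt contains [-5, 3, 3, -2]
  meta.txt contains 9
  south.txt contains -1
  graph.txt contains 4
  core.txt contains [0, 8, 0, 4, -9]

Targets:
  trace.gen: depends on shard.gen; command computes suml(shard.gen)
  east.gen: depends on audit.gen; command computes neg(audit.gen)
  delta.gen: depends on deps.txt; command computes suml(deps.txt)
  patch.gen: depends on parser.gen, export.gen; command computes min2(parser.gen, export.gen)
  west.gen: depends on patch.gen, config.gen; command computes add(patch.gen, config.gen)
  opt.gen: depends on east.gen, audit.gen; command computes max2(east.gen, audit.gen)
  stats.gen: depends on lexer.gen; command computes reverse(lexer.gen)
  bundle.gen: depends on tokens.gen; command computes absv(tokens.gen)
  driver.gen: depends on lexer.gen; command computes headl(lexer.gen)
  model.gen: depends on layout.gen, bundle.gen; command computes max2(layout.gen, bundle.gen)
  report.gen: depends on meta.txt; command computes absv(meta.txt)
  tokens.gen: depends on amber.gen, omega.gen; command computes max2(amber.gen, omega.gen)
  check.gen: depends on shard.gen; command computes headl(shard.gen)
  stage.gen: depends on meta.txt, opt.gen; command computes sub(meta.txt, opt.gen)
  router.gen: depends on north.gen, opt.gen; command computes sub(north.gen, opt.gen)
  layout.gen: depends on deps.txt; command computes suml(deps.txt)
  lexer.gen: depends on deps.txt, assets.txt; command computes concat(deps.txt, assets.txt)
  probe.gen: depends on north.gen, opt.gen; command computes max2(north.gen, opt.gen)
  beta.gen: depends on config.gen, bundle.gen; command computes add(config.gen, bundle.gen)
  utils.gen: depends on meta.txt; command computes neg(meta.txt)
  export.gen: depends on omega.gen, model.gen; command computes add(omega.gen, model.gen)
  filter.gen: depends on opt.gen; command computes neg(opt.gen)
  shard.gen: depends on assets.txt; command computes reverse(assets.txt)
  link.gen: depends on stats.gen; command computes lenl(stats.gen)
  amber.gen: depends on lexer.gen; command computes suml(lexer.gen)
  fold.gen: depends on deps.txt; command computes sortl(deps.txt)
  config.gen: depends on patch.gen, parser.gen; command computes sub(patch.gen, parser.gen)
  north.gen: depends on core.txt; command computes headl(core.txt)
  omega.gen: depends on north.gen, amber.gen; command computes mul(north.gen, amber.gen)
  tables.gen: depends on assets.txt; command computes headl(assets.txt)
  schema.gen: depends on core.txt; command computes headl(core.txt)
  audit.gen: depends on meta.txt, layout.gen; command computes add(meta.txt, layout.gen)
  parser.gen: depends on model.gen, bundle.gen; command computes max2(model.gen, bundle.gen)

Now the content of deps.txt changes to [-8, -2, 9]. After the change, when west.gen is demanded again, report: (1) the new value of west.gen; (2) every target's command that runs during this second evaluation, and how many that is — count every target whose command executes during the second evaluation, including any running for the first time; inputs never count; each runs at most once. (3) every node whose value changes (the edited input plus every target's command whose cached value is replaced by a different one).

Demanding west.gen again yields 4.
3 target commands run: amber.gen, layout.gen, lexer.gen.
The nodes whose values change: deps.txt, lexer.gen.
Note where the cutoff bites: omega.gen is checked, finds nothing changed, and keeps its cache.

First demand of the output computes:
  layout.gen = suml([-5, 3, 3, -2]) = -1
  lexer.gen = concat([-5, 3, 3, -2], [0, 5]) = [-5, 3, 3, -2, 0, 5]
  amber.gen = suml([-5, 3, 3, -2, 0, 5]) = 4
  north.gen = headl([0, 8, 0, 4, -9]) = 0
  omega.gen = mul(0, 4) = 0
  tokens.gen = max2(4, 0) = 4
  bundle.gen = absv(4) = 4
  model.gen = max2(-1, 4) = 4
  export.gen = add(0, 4) = 4
  parser.gen = max2(4, 4) = 4
  patch.gen = min2(4, 4) = 4
  config.gen = sub(4, 4) = 0
  west.gen = add(4, 0) = 4

After the edit, cleaning proceeds:
  layout.gen: a read changed (deps.txt [-5, 3, 3, -2]->[-8, -2, 9]) — executes, giving -1 — identical to its old value.
  lexer.gen: a read changed (deps.txt [-5, 3, 3, -2]->[-8, -2, 9]) — executes, giving [-8, -2, 9, 0, 5].
  amber.gen: a read changed (lexer.gen [-5, 3, 3, -2, 0, 5]->[-8, -2, 9, 0, 5]) — executes, giving 4 — identical to its old value.
  omega.gen: dirty, but its reads are unchanged (north.gen unchanged, amber.gen unchanged); cached 0 stands.
  tokens.gen: dirty, but its reads are unchanged (amber.gen unchanged, omega.gen unchanged); cached 4 stands.
  bundle.gen: dirty, but its reads are unchanged (tokens.gen unchanged); cached 4 stands.
  model.gen: dirty, but its reads are unchanged (layout.gen unchanged, bundle.gen unchanged); cached 4 stands.
  export.gen: dirty, but its reads are unchanged (omega.gen unchanged, model.gen unchanged); cached 4 stands.
  parser.gen: dirty, but its reads are unchanged (model.gen unchanged, bundle.gen unchanged); cached 4 stands.
  patch.gen: dirty, but its reads are unchanged (parser.gen unchanged, export.gen unchanged); cached 4 stands.
  config.gen: dirty, but its reads are unchanged (patch.gen unchanged, parser.gen unchanged); cached 0 stands.
  west.gen: dirty, but its reads are unchanged (patch.gen unchanged, config.gen unchanged); cached 4 stands.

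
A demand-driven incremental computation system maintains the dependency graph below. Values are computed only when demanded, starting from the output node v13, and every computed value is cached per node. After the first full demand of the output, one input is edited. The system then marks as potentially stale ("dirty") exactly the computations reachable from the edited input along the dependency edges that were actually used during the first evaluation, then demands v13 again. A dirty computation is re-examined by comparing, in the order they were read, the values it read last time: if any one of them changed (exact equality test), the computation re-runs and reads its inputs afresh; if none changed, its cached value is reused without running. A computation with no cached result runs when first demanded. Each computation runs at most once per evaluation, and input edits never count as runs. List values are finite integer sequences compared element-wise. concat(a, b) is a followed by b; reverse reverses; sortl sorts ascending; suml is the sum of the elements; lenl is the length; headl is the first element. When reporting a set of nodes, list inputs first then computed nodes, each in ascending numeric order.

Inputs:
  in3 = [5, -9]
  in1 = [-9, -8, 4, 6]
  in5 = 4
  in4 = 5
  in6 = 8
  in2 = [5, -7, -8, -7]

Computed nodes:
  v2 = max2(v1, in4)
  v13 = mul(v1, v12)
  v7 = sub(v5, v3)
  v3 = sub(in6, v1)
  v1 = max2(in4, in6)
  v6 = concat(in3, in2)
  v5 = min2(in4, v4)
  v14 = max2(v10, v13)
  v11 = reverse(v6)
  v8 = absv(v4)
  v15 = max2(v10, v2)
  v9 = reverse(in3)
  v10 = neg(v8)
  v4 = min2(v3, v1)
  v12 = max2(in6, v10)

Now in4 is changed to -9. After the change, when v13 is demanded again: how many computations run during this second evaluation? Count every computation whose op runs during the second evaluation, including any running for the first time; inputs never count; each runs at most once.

Computations that run: v1 — 1 in total.
Key observation: the change is absorbed at v1 — it re-runs but produces the same value, and the output's value is unchanged.

First evaluation (everything demanded from the output):
  v1 = max2(5, 8) = 8
  v3 = sub(8, 8) = 0
  v4 = min2(0, 8) = 0
  v8 = absv(0) = 0
  v10 = neg(0) = 0
  v12 = max2(8, 0) = 8
  v13 = mul(8, 8) = 64

Propagation after the edit:
  v1: runs — in4 5->-9; result 8 (same value as before).
  v3: checked — values it read are unchanged (in6 unchanged, v1 unchanged); reused cached 0 without running.
  v4: checked — values it read are unchanged (v3 unchanged, v1 unchanged); reused cached 0 without running.
  v8: checked — values it read are unchanged (v4 unchanged); reused cached 0 without running.
  v10: checked — values it read are unchanged (v8 unchanged); reused cached 0 without running.
  v12: checked — values it read are unchanged (in6 unchanged, v10 unchanged); reused cached 8 without running.
  v13: checked — values it read are unchanged (v1 unchanged, v12 unchanged); reused cached 64 without running.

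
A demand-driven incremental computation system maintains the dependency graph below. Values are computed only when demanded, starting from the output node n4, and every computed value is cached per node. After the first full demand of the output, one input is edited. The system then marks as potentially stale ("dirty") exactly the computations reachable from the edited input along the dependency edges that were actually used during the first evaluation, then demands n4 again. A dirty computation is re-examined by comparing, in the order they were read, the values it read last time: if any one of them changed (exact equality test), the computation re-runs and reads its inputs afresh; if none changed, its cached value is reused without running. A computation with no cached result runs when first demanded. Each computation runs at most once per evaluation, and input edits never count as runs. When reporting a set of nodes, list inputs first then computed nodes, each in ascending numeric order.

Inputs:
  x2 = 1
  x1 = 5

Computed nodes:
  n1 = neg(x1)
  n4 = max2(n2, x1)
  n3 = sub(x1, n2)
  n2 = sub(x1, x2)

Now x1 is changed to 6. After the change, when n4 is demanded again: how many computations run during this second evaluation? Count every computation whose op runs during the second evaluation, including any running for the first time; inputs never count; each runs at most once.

First evaluation (everything demanded from the output):
  n2 = sub(5, 1) = 4
  n4 = max2(4, 5) = 5

Propagation after the edit:
  n2: runs — x1 5->6; result 5.
  n4: runs — n2 4->5; x1 5->6; result 6.

Computations that run: n2, n4 — 2 in total.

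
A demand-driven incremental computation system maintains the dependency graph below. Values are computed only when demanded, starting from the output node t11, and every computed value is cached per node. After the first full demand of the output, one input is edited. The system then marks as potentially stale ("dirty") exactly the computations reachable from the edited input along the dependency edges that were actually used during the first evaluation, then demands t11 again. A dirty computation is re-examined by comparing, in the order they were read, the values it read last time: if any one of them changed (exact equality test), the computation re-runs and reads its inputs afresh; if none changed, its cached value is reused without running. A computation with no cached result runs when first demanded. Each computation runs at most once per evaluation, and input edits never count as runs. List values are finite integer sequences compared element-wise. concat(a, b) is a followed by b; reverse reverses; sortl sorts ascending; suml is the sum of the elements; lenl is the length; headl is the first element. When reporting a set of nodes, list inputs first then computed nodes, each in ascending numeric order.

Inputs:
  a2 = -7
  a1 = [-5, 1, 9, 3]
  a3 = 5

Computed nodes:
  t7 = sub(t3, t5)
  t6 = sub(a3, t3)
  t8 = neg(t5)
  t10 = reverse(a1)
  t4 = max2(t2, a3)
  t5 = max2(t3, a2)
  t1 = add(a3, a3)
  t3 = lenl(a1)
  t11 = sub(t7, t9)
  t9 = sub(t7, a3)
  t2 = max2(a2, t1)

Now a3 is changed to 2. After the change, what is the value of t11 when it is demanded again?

New value of t11: 2.

First evaluation (everything demanded from the output):
  t3 = lenl([-5, 1, 9, 3]) = 4
  t5 = max2(4, -7) = 4
  t7 = sub(4, 4) = 0
  t9 = sub(0, 5) = -5
  t11 = sub(0, -5) = 5

Propagation after the edit:
  t9: runs — a3 5->2; result -2.
  t11: runs — t9 -5->-2; result 2.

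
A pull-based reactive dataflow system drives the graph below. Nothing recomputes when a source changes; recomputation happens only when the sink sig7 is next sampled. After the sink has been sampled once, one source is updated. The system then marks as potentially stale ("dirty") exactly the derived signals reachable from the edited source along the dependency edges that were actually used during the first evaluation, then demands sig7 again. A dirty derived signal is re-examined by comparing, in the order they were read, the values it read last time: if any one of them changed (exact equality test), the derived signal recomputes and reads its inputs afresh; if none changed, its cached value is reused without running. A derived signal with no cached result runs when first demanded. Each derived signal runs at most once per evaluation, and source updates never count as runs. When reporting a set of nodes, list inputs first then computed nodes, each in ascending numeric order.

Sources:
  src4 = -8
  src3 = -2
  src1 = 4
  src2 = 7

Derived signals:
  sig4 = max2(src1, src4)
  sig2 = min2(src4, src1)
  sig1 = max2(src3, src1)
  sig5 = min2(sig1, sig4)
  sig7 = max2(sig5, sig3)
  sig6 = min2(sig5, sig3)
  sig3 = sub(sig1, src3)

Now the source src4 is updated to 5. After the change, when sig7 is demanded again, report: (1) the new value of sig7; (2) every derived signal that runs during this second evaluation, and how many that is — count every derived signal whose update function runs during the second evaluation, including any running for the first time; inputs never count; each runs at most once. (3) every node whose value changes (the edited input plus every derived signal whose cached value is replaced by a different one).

New value of sig7: 6.
Derived signals that run: sig4, sig5 — 2 in total.
Values that change: src4, sig4.
Key observation: the change is absorbed at sig5 — it re-runs but produces the same value, and the output's value is unchanged.

First evaluation (everything demanded from the output):
  sig1 = max2(-2, 4) = 4
  sig3 = sub(4, -2) = 6
  sig4 = max2(4, -8) = 4
  sig5 = min2(4, 4) = 4
  sig7 = max2(4, 6) = 6

Propagation after the edit:
  sig4: runs — src4 -8->5; result 5.
  sig5: runs — sig4 4->5; result 4 (same value as before).
  sig7: checked — values it read are unchanged (sig5 unchanged, sig3 unchanged); reused cached 6 without running.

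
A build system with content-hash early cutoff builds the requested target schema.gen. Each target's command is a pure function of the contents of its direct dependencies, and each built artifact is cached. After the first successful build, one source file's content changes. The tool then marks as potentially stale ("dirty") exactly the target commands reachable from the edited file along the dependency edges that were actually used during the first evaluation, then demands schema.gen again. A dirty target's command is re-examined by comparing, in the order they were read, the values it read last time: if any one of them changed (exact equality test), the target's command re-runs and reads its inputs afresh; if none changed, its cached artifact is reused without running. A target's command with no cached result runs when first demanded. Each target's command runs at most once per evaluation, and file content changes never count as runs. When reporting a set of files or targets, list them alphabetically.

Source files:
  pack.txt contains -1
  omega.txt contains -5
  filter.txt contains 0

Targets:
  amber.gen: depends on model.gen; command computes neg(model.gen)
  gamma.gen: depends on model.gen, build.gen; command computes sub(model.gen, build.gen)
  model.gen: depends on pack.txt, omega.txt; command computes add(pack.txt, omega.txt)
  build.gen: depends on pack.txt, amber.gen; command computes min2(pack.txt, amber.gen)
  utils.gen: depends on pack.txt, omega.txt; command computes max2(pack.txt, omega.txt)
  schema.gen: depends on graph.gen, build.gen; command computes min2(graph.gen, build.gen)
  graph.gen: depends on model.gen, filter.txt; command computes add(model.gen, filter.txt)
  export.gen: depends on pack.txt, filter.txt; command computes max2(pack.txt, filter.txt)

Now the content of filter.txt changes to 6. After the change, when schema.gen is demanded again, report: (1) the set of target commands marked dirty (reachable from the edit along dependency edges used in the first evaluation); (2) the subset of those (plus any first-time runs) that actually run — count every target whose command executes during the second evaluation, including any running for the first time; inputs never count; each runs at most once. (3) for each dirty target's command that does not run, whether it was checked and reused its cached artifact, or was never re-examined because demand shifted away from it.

Marked dirty: graph.gen, schema.gen.
Target commands that run: graph.gen, schema.gen — 2 in total.
Every dirty target's command ran.

First evaluation (everything demanded from the output):
  model.gen = add(-1, -5) = -6
  amber.gen = neg(-6) = 6
  build.gen = min2(-1, 6) = -1
  graph.gen = add(-6, 0) = -6
  schema.gen = min2(-6, -1) = -6

Propagation after the edit:
  graph.gen: runs — filter.txt 0->6; result 0.
  schema.gen: runs — graph.gen -6->0; result -1.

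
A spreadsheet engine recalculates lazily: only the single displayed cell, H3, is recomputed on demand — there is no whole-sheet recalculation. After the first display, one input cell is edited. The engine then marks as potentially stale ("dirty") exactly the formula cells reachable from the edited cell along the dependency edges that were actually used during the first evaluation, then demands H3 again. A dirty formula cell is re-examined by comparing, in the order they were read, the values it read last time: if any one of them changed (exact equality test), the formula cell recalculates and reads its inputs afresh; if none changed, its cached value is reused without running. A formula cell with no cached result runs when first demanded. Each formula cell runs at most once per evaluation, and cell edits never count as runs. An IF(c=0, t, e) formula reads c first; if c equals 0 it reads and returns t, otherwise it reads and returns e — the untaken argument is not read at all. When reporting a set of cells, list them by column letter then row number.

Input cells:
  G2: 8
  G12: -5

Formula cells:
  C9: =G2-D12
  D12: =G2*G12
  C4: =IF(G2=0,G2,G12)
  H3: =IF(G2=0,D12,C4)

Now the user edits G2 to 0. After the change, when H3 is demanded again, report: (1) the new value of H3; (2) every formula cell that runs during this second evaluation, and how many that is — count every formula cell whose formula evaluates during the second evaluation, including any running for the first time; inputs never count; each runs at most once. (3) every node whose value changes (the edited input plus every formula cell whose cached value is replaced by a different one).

First evaluation (everything demanded from the output):
  C4 = IF(G2=0: G2=8 -> else branch G12) = -5
  H3 = IF(G2=0: G2=8 -> else branch C4) = -5

Propagation after the edit:
  C4: marked dirty but never re-examined — demand shifted away from it.
  D12: demanded for the first time — runs, produces 0.
  H3: runs — G2 8->0; result 0.

Key observation: a condition flipped, so demand moved to the other branch — C4 is never re-examined.

New value of H3: 0.
Formula cells that run: D12, H3 — 2 in total.
Values that change: G2, H3.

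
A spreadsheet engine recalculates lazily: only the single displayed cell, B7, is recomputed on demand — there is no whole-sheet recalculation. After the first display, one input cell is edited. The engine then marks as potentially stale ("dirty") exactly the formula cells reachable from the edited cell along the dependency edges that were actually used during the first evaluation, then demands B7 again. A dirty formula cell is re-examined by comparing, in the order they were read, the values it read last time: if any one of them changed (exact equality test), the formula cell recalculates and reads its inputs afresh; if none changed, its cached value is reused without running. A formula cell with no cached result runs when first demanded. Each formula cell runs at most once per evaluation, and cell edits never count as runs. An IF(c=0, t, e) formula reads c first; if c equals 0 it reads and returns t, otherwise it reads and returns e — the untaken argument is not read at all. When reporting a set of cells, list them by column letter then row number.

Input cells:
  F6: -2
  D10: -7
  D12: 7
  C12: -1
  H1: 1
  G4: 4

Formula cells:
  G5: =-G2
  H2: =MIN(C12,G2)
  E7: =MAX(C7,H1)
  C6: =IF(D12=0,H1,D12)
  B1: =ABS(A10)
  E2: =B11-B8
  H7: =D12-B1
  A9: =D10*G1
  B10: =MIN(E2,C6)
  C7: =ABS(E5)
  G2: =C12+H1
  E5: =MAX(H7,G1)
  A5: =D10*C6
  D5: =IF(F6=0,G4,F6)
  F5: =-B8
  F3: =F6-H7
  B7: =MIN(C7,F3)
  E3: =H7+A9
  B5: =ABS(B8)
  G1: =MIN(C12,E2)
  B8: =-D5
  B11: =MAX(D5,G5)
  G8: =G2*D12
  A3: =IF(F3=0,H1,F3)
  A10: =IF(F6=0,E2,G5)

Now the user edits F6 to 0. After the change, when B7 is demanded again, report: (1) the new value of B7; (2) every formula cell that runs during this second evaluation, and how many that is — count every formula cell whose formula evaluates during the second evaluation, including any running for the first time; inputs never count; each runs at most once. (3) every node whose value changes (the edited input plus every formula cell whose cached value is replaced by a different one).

New value of B7: 1.
Formula cells that run: A10, B1, B7, B8, B11, C7, D5, E2, E5, F3, G1, H7 — 12 in total.
Values that change: A10, B1, B7, B8, B11, C7, D5, E2, E5, F3, F6, G1, H7.

First evaluation (everything demanded from the output):
  D5 = IF(F6=0: F6=-2 -> else branch F6) = -2
  B8 = -(-2) = 2
  G2 = -1 + 1 = 0
  G5 = -(0) = 0
  B11 = MAX(-2, 0) = 0
  E2 = 0 - 2 = -2
  A10 = IF(F6=0: F6=-2 -> else branch G5) = 0
  B1 = ABS(0) = 0
  G1 = MIN(-1, -2) = -2
  H7 = 7 - 0 = 7
  E5 = MAX(7, -2) = 7
  C7 = ABS(7) = 7
  F3 = -2 - 7 = -9
  B7 = MIN(7, -9) = -9

Propagation after the edit:
  D5: runs — F6 -2->0; F6 -2->0; result 4.
  B8: runs — D5 -2->4; result -4.
  B11: runs — D5 -2->4; result 4.
  E2: runs — B11 0->4; B8 2->-4; result 8.
  A10: runs — F6 -2->0; result 8.
  B1: runs — A10 0->8; result 8.
  G1: runs — E2 -2->8; result -1.
  H7: runs — B1 0->8; result -1.
  E5: runs — H7 7->-1; G1 -2->-1; result -1.
  C7: runs — E5 7->-1; result 1.
  F3: runs — F6 -2->0; H7 7->-1; result 1.
  B7: runs — C7 7->1; F3 -9->1; result 1.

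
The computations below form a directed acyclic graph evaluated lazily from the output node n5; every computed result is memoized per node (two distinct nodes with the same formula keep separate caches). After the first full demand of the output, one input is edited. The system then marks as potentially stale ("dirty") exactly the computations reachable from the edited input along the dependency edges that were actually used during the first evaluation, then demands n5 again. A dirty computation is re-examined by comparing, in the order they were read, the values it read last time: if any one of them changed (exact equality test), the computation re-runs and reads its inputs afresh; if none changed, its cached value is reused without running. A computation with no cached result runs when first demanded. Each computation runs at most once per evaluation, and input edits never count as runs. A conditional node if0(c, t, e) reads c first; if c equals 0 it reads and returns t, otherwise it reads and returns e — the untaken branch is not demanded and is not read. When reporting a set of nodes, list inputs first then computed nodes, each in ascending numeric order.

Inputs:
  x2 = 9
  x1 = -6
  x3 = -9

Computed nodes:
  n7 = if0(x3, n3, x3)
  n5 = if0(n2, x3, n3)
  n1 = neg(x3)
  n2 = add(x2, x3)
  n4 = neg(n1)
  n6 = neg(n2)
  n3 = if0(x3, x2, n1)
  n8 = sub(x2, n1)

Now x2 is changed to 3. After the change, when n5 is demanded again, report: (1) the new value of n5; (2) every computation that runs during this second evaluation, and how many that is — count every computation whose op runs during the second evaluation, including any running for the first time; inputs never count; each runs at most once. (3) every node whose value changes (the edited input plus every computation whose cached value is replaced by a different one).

Demanding n5 again yields 9.
4 computations run: n1, n2, n3, n5.
The nodes whose values change: x2, n2, n5.
Note the branch switch — n1, n3 had no cache and run now for the first time.

First demand of the output computes:
  n2 = add(9, -9) = 0
  n5 = if0(n2=0 -> then branch x3) = -9

After the edit, cleaning proceeds:
  n1: had never run; runs now, result 9.
  n2: a read changed (x2 9->3) — executes, giving -6.
  n3: had never run; runs now, result 9.
  n5: a read changed (n2 0->-6) — executes, giving 9.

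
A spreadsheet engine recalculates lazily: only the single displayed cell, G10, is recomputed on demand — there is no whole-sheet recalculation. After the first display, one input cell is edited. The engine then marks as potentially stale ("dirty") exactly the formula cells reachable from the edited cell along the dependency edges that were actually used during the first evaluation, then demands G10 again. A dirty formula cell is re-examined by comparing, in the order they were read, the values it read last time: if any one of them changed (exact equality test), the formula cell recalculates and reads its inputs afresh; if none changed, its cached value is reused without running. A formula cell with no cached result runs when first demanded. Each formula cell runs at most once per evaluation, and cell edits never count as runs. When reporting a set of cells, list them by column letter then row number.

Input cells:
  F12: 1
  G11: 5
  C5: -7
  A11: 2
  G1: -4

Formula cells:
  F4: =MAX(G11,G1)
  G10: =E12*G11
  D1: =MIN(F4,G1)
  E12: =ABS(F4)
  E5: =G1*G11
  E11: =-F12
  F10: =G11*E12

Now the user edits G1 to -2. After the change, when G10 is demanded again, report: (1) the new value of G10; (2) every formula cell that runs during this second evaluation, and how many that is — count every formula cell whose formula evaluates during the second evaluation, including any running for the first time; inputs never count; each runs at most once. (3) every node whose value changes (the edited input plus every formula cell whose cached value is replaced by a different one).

New value of G10: 25.
Formula cells that run: F4 — 1 in total.
Values that change: G1.
Key observation: the change is absorbed at F4 — it re-runs but produces the same value, and the output's value is unchanged.

First evaluation (everything demanded from the output):
  F4 = MAX(5, -4) = 5
  E12 = ABS(5) = 5
  G10 = 5 * 5 = 25

Propagation after the edit:
  F4: runs — G1 -4->-2; result 5 (same value as before).
  E12: checked — values it read are unchanged (F4 unchanged); reused cached 5 without running.
  G10: checked — values it read are unchanged (E12 unchanged, G11 unchanged); reused cached 25 without running.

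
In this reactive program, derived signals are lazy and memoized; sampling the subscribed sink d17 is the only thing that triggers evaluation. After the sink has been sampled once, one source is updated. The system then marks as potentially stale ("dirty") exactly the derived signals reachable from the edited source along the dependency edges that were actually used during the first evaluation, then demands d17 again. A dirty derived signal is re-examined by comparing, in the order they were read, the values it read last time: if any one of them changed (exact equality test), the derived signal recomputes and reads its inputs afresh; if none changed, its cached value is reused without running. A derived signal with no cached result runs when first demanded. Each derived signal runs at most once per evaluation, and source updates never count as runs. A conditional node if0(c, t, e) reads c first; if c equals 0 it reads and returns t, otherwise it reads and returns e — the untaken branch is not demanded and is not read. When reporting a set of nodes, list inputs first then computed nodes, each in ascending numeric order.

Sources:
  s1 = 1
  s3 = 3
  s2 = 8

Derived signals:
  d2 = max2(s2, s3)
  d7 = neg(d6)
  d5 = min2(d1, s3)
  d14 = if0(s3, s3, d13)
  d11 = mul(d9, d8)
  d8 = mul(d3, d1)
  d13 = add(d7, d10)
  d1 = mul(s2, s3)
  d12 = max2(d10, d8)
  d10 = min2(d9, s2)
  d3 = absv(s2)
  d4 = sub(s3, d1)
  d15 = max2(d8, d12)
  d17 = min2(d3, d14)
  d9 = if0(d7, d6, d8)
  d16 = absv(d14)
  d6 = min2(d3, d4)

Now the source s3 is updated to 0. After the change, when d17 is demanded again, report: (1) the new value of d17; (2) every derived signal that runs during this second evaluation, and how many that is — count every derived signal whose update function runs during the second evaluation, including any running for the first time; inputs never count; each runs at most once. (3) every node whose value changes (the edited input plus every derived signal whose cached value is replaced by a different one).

Demanding d17 again yields 0.
2 derived signals run: d14, d17.
The nodes whose values change: s3, d14, d17.
Note the branch switch — demand abandons d1, d4, d6, d7, d8, d9, d10, d13, which are never re-examined.

First demand of the output computes:
  d1 = mul(8, 3) = 24
  d3 = absv(8) = 8
  d4 = sub(3, 24) = -21
  d6 = min2(8, -21) = -21
  d7 = neg(-21) = 21
  d8 = mul(8, 24) = 192
  d9 = if0(d7=21 -> else branch d8) = 192
  d10 = min2(192, 8) = 8
  d13 = add(21, 8) = 29
  d14 = if0(s3=3 -> else branch d13) = 29
  d17 = min2(8, 29) = 8

After the edit, cleaning proceeds:
  d1: stays stale; no demand reaches it after the flip.
  d4: stays stale; no demand reaches it after the flip.
  d6: stays stale; no demand reaches it after the flip.
  d7: stays stale; no demand reaches it after the flip.
  d8: stays stale; no demand reaches it after the flip.
  d9: stays stale; no demand reaches it after the flip.
  d10: stays stale; no demand reaches it after the flip.
  d13: stays stale; no demand reaches it after the flip.
  d14: a read changed (s3 3->0) — executes, giving 0.
  d17: a read changed (d14 29->0) — executes, giving 0.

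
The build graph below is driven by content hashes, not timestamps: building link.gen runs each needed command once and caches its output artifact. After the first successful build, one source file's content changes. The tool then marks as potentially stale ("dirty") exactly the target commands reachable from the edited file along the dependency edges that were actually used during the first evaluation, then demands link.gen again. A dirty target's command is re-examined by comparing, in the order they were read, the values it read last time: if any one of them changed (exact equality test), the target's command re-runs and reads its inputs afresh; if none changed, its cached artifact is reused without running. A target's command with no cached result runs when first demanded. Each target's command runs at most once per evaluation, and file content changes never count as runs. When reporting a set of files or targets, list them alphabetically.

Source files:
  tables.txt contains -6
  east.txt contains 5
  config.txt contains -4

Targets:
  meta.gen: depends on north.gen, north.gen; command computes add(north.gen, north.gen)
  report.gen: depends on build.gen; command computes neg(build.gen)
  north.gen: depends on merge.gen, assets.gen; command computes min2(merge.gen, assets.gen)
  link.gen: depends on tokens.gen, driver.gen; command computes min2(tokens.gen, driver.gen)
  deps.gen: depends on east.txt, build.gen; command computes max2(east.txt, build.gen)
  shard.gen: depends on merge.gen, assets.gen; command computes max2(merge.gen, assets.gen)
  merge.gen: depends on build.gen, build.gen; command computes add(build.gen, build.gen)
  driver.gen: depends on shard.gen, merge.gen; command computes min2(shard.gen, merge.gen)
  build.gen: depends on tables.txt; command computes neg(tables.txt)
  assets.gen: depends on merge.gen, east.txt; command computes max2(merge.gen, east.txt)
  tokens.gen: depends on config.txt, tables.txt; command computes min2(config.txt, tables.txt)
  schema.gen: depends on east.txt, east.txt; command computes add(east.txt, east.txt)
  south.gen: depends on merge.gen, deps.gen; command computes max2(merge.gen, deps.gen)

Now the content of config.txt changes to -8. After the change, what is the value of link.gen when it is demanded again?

link.gen now evaluates to -8.

Initial pass — values computed on the first demand:
  build.gen = neg(-6) = 6
  merge.gen = add(6, 6) = 12
  assets.gen = max2(12, 5) = 12
  shard.gen = max2(12, 12) = 12
  driver.gen = min2(12, 12) = 12
  tokens.gen = min2(-4, -6) = -6
  link.gen = min2(-6, 12) = -6

Second demand — change propagation:
  tokens.gen: re-runs because config.txt -4->-8; new result -8.
  link.gen: re-runs because tokens.gen -6->-8; new result -8.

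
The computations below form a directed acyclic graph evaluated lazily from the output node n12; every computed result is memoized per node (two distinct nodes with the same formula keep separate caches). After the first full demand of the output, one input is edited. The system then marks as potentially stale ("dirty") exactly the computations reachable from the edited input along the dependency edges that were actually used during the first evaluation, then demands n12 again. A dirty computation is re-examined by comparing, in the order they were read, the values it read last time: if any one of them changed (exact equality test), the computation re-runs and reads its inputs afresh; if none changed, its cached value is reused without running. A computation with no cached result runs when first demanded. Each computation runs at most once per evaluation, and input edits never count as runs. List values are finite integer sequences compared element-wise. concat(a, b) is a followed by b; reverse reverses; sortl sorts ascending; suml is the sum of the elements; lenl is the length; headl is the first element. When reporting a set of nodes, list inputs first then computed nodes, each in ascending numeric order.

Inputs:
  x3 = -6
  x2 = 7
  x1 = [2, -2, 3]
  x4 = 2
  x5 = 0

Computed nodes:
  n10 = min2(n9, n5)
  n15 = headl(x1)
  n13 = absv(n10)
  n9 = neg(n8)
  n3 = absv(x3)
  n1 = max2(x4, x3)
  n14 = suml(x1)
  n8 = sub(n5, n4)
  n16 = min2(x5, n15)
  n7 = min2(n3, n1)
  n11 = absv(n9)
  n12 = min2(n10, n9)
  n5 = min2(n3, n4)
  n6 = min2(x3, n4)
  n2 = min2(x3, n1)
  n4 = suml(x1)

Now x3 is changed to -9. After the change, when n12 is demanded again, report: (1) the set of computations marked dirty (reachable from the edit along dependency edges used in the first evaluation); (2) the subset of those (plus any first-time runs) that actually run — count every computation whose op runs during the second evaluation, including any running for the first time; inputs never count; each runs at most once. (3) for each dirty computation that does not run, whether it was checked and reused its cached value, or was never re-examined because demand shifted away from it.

The edit dirties: n3, n5, n8, n9, n10, n12.
2 computations run: n3, n5.
Cache hits after checking: n8, n9, n10, n12.
Note the absorption at n5: it re-runs yet its value is the same, leaving the output's value untouched.

First demand of the output computes:
  n3 = absv(-6) = 6
  n4 = suml([2, -2, 3]) = 3
  n5 = min2(6, 3) = 3
  n8 = sub(3, 3) = 0
  n9 = neg(0) = 0
  n10 = min2(0, 3) = 0
  n12 = min2(0, 0) = 0

After the edit, cleaning proceeds:
  n3: a read changed (x3 -6->-9) — executes, giving 9.
  n5: a read changed (n3 6->9) — executes, giving 3 — identical to its old value.
  n8: dirty, but its reads are unchanged (n5 unchanged, n4 unchanged); cached 0 stands.
  n9: dirty, but its reads are unchanged (n8 unchanged); cached 0 stands.
  n10: dirty, but its reads are unchanged (n9 unchanged, n5 unchanged); cached 0 stands.
  n12: dirty, but its reads are unchanged (n10 unchanged, n9 unchanged); cached 0 stands.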